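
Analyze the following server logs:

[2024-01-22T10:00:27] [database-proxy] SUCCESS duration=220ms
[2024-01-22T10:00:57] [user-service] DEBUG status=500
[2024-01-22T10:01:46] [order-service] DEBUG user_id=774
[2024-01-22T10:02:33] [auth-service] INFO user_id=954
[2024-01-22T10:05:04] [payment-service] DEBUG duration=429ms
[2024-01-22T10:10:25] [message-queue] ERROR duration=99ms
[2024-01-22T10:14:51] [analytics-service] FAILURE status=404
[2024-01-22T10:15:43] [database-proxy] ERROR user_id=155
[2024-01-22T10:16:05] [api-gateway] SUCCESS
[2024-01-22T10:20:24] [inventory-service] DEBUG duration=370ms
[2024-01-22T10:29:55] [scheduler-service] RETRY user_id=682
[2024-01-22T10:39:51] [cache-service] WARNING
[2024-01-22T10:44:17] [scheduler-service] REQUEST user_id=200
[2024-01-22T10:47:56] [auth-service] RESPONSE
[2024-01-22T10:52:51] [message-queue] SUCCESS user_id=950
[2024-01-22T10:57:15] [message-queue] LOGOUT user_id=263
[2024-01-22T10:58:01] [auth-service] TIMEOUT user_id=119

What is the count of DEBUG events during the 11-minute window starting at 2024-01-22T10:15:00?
1

To count events in the time window:

1. Window boundaries: 2024-01-22T10:15:00 to 2024-01-22T10:26:00
2. Filter for DEBUG events within this window
3. Count matching events: 1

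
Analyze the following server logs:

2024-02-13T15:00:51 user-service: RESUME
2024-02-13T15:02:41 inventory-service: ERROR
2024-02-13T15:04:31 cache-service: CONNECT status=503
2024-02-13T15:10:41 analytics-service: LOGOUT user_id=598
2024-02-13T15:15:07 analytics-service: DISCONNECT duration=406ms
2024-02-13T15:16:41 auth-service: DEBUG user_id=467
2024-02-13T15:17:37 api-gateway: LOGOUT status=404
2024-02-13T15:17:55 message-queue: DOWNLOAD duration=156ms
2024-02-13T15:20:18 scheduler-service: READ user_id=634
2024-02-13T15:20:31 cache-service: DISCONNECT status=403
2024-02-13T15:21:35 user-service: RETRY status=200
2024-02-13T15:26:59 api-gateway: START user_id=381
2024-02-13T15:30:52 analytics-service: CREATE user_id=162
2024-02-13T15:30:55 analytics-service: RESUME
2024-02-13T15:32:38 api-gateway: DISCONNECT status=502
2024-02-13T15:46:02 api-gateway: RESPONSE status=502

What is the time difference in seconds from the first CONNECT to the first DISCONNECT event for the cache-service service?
960

To find the time between events:

1. Locate the first CONNECT event for cache-service: 2024-02-13T15:04:31
2. Locate the first DISCONNECT event for cache-service: 2024-02-13T15:20:31
3. Calculate the difference: 2024-02-13T15:20:31 - 2024-02-13T15:04:31 = 960 seconds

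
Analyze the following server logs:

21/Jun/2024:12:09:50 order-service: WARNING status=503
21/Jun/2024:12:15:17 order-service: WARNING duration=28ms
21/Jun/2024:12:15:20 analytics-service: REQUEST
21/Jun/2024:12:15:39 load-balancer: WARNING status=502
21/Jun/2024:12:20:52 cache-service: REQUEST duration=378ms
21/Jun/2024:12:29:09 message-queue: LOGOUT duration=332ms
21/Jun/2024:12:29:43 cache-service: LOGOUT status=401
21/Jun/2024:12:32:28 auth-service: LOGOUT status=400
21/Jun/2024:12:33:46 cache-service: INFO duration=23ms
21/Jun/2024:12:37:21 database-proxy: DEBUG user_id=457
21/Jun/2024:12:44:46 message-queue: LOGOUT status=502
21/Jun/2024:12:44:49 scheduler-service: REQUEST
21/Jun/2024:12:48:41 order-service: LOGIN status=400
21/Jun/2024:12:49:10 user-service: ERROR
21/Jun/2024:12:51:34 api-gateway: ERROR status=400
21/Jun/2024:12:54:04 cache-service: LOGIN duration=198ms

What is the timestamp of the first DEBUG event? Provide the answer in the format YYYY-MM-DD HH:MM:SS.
2024-06-21 12:37:21

To find the first event:

1. Filter for all DEBUG events
2. Sort by timestamp
3. Select the first one
4. Timestamp: 2024-06-21 12:37:21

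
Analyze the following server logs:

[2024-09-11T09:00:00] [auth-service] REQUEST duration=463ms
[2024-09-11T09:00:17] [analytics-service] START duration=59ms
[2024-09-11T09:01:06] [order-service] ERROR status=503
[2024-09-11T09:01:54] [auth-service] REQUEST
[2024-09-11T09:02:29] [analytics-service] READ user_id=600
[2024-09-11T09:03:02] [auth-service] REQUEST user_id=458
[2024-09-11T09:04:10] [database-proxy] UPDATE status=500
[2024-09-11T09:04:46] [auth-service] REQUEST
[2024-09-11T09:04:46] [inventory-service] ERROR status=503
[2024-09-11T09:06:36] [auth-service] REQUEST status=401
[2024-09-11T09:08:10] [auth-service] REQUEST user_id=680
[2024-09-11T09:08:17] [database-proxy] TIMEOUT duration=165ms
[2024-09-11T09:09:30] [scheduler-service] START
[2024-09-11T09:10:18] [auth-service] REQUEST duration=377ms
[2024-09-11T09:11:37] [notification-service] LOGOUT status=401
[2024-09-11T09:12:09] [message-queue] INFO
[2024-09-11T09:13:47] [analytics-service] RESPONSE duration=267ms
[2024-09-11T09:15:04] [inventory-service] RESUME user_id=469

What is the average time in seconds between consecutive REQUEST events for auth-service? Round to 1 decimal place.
103.0

To calculate average interval:

1. Find all REQUEST events for auth-service in order
2. Calculate time gaps between consecutive events
3. Compute mean of gaps: 618 / 6 = 103.0 seconds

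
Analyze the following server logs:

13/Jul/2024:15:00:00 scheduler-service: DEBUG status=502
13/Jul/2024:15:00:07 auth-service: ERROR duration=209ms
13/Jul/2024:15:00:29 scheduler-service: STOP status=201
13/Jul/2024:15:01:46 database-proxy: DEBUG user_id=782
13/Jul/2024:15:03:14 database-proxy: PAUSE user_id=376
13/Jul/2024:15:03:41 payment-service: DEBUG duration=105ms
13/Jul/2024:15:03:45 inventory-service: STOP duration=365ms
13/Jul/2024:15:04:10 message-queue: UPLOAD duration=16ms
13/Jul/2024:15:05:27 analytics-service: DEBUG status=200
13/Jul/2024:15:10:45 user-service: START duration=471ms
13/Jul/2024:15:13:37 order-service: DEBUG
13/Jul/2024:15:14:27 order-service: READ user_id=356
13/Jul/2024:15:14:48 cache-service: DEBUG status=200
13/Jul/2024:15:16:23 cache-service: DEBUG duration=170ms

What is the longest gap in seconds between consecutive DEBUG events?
490

To find the longest gap:

1. Extract all DEBUG events in chronological order
2. Calculate time differences between consecutive events
3. Find the maximum difference
4. Longest gap: 490 seconds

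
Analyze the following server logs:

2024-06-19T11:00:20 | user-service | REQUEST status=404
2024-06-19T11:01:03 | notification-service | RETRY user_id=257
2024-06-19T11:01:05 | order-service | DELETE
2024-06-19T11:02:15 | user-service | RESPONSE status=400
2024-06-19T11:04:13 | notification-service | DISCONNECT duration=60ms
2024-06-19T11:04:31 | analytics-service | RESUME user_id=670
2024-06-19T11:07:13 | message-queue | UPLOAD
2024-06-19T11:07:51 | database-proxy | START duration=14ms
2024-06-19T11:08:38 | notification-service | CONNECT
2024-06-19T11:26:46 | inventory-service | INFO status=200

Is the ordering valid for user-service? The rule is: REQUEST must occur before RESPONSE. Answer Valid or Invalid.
Valid

To validate ordering:

1. Required order: REQUEST → RESPONSE
2. Rule: REQUEST must occur before RESPONSE
3. Check actual order of events for user-service
4. Result: Valid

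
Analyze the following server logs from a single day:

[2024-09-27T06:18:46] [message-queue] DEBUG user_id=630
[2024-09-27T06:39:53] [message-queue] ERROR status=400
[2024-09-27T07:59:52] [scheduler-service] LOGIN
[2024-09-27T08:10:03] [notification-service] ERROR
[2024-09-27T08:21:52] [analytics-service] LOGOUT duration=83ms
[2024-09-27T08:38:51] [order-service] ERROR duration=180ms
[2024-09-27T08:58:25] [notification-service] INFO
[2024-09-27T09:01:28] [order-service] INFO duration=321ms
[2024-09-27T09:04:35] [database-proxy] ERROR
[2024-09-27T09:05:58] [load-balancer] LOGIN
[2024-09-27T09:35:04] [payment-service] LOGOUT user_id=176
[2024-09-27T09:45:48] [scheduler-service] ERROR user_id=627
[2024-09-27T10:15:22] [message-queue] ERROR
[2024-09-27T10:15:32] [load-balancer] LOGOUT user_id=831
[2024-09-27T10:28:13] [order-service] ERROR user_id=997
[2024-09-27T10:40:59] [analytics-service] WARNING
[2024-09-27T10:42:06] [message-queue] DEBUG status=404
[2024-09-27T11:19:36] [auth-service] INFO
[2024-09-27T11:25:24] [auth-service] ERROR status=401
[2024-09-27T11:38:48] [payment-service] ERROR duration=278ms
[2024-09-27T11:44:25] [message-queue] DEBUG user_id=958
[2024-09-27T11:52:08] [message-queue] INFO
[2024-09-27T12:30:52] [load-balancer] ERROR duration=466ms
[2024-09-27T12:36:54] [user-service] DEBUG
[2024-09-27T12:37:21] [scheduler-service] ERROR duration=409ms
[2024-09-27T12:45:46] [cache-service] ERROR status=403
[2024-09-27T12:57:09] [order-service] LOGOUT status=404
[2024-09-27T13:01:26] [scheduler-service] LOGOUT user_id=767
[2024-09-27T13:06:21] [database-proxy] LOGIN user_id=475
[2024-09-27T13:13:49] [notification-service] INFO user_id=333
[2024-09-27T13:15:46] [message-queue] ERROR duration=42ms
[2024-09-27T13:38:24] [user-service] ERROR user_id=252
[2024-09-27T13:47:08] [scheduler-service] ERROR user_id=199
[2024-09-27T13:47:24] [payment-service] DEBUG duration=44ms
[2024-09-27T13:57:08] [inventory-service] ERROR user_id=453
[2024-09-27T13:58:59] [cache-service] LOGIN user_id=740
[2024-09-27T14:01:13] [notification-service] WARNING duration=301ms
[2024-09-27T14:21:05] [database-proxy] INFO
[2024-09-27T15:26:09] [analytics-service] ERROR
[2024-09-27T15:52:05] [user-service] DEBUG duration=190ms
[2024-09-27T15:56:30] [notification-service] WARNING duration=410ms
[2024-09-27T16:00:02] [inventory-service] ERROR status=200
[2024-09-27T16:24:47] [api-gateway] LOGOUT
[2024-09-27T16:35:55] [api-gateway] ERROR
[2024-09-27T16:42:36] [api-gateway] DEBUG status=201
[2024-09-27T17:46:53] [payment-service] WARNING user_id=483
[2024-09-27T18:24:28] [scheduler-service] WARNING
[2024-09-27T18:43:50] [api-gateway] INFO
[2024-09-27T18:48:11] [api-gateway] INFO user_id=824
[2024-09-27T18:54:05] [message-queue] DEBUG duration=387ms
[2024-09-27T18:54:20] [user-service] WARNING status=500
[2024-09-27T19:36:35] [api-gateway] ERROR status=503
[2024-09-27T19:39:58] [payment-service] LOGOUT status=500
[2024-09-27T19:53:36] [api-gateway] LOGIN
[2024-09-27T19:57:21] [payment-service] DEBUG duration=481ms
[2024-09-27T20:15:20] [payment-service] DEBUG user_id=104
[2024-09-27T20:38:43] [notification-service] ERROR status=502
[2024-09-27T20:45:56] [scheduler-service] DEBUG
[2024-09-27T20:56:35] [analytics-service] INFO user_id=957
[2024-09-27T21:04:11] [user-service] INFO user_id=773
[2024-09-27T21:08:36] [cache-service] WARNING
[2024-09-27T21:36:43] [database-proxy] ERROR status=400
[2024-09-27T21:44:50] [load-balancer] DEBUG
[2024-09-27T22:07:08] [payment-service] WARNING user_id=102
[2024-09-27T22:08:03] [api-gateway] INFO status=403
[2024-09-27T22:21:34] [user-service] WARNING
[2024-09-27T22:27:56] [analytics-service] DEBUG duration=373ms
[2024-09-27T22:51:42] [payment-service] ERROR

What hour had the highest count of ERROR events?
13

To find the peak hour:

1. Group all ERROR events by hour
2. Count events in each hour
3. Find hour with maximum count
4. Peak hour: 13 (with 4 events)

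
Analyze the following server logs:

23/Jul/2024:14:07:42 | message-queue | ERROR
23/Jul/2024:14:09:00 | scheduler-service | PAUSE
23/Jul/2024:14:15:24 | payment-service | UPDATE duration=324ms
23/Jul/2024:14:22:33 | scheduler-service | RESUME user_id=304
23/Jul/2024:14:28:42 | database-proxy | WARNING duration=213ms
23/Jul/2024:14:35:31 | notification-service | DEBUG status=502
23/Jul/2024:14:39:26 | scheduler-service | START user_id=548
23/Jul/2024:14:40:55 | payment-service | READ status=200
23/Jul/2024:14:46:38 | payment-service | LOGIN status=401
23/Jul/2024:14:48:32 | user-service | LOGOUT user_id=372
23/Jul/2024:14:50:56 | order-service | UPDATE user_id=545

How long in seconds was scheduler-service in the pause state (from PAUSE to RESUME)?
813

To calculate state duration:

1. Find PAUSE event for scheduler-service: 23/Jul/2024:14:09:00
2. Find RESUME event for scheduler-service: 23/Jul/2024:14:22:33
3. Calculate duration: 23/Jul/2024:14:22:33 - 23/Jul/2024:14:09:00 = 813 seconds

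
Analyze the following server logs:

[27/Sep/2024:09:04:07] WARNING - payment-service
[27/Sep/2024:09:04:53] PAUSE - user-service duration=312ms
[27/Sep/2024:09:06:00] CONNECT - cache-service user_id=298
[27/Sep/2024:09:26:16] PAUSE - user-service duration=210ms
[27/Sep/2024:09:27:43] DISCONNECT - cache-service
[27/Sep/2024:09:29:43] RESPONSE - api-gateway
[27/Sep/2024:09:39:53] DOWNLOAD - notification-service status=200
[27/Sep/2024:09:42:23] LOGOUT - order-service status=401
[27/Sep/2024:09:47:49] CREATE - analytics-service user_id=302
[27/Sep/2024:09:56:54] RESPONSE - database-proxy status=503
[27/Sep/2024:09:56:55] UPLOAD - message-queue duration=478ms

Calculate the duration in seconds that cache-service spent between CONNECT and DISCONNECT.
1303

To calculate state duration:

1. Find CONNECT event for cache-service: 27/Sep/2024:09:06:00
2. Find DISCONNECT event for cache-service: 27/Sep/2024:09:27:43
3. Calculate duration: 27/Sep/2024:09:27:43 - 27/Sep/2024:09:06:00 = 1303 seconds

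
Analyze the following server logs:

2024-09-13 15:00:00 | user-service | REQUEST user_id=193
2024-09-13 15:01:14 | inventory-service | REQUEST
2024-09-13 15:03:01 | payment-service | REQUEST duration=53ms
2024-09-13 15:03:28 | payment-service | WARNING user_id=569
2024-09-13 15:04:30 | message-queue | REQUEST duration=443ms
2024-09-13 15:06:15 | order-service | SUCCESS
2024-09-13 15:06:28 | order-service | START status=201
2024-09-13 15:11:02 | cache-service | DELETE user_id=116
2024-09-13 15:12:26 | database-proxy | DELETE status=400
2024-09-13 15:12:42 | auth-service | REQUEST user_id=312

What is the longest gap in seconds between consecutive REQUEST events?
492

To find the longest gap:

1. Extract all REQUEST events in chronological order
2. Calculate time differences between consecutive events
3. Find the maximum difference
4. Longest gap: 492 seconds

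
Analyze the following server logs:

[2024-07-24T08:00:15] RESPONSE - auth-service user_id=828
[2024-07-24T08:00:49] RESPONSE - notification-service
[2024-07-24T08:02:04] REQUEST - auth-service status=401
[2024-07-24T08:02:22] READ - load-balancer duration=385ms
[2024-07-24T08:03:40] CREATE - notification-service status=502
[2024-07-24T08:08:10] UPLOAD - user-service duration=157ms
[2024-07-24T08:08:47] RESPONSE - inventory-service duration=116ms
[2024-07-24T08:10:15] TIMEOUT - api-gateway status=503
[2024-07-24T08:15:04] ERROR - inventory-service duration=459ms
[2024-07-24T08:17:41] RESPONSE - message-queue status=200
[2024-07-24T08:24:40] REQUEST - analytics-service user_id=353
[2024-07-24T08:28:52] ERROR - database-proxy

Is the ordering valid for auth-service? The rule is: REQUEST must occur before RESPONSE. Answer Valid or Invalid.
Invalid

To validate ordering:

1. Required order: REQUEST → RESPONSE
2. Rule: REQUEST must occur before RESPONSE
3. Check actual order of events for auth-service
4. Result: Invalid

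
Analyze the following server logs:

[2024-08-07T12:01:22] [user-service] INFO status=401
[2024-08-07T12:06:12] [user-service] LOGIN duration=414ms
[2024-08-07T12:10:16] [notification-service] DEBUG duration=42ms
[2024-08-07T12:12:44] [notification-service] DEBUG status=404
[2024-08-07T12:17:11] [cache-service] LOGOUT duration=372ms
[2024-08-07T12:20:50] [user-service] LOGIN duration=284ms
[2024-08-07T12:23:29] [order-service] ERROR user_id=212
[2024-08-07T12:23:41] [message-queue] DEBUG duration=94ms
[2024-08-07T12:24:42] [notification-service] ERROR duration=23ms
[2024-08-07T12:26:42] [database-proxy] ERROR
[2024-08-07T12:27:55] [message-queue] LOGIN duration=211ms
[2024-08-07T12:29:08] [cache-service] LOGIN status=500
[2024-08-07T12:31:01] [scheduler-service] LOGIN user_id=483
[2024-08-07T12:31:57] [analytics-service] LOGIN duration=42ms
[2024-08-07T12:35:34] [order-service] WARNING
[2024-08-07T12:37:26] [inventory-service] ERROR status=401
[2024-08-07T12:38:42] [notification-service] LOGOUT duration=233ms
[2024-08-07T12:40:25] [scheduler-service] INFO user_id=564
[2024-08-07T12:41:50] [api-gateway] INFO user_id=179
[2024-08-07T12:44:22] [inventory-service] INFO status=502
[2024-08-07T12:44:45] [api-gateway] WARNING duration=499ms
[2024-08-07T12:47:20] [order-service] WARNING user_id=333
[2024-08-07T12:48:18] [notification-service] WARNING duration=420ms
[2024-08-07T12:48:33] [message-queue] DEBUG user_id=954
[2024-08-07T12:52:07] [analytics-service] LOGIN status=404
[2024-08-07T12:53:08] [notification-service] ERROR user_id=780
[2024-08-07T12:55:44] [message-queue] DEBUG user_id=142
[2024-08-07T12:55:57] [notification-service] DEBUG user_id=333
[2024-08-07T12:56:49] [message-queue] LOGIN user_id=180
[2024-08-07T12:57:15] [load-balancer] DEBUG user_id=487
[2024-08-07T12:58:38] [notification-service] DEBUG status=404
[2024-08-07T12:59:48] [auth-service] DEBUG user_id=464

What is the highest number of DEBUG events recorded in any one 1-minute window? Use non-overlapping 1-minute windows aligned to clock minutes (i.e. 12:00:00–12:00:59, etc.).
2

To find the burst window:

1. Divide the log period into non-overlapping 1-minute windows starting at 12:00
2. Count DEBUG events in each window
3. Find the window with maximum count
4. Maximum events in a window: 2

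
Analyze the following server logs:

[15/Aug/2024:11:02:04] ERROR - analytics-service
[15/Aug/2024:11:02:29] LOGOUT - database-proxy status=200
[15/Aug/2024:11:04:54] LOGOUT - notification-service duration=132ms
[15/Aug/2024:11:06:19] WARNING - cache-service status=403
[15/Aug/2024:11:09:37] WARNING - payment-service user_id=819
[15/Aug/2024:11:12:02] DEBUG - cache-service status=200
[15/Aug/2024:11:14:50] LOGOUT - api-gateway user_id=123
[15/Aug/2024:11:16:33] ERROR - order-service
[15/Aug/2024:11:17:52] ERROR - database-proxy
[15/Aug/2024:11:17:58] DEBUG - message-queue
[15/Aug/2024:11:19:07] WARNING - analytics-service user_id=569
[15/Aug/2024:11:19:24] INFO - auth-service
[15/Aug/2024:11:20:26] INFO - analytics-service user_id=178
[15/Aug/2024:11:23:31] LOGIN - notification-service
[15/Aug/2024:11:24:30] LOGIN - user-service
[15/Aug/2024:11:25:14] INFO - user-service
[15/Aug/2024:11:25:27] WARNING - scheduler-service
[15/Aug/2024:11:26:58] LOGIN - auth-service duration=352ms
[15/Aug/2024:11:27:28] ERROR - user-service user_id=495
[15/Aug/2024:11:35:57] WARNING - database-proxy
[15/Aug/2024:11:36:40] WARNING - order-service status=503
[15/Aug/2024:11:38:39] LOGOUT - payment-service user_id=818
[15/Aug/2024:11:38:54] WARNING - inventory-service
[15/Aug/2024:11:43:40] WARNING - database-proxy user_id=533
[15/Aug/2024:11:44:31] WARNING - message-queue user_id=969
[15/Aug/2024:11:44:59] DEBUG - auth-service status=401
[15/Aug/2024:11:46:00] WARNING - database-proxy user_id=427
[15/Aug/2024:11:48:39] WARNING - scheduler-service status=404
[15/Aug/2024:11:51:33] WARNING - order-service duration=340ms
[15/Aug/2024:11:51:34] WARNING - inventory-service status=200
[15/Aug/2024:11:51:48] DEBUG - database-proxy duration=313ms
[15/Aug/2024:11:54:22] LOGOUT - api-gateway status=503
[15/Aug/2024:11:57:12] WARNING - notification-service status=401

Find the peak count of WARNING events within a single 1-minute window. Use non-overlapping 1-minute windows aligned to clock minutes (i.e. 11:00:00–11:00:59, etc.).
2

To find the burst window:

1. Divide the log period into non-overlapping 1-minute windows starting at 11:00
2. Count WARNING events in each window
3. Find the window with maximum count
4. Maximum events in a window: 2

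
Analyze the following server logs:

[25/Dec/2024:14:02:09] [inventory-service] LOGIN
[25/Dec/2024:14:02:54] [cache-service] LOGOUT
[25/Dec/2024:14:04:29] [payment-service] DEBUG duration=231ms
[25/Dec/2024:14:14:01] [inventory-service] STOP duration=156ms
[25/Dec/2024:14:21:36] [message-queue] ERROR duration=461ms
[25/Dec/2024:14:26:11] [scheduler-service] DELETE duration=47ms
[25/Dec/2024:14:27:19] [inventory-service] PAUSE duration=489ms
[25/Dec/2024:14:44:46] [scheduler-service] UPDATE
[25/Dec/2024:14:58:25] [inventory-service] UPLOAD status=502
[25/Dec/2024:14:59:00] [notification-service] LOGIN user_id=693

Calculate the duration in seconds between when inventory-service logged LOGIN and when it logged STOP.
712

To find the time between events:

1. Locate the first LOGIN event for inventory-service: 25/Dec/2024:14:02:09
2. Locate the first STOP event for inventory-service: 25/Dec/2024:14:14:01
3. Calculate the difference: 25/Dec/2024:14:14:01 - 25/Dec/2024:14:02:09 = 712 seconds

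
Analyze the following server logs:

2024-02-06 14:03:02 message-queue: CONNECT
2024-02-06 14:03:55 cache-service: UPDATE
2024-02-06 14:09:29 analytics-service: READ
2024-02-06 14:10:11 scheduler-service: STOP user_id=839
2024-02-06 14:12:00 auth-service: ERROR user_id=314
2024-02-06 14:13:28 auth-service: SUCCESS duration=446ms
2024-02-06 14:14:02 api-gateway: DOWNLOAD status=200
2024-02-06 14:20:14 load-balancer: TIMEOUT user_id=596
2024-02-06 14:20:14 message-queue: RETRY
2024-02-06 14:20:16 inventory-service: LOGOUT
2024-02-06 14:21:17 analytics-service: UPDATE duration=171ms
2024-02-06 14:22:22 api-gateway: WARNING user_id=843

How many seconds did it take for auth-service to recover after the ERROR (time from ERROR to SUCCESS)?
88

To calculate recovery time:

1. Find ERROR event for auth-service: 2024-02-06 14:12:00
2. Find next SUCCESS event for auth-service: 2024-02-06 14:13:28
3. Recovery time: 2024-02-06 14:13:28 - 2024-02-06 14:12:00 = 88 seconds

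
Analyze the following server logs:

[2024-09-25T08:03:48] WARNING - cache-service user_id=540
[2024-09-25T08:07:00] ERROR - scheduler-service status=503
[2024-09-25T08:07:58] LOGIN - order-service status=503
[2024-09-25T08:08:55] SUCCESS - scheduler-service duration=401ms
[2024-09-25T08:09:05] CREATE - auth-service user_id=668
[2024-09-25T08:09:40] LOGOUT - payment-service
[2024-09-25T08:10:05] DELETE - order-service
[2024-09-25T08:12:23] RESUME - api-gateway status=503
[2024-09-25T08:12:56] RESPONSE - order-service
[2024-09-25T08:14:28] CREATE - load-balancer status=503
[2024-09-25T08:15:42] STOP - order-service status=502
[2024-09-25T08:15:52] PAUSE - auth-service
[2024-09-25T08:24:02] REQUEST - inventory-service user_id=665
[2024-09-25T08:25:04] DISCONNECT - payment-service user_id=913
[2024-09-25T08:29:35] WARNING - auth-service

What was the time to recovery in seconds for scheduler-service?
115

To calculate recovery time:

1. Find ERROR event for scheduler-service: 2024-09-25T08:07:00
2. Find next SUCCESS event for scheduler-service: 2024-09-25T08:08:55
3. Recovery time: 2024-09-25T08:08:55 - 2024-09-25T08:07:00 = 115 seconds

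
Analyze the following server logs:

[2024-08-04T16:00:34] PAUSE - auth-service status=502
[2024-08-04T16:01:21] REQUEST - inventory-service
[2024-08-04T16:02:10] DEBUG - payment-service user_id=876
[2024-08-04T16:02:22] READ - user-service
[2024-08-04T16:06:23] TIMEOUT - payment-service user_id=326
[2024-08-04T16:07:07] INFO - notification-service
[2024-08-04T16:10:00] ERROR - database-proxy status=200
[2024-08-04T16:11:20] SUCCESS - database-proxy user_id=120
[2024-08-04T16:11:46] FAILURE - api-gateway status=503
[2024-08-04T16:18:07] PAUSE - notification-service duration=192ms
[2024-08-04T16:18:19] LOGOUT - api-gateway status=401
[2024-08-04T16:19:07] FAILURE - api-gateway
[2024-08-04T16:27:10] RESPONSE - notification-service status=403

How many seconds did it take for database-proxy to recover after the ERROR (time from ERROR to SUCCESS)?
80

To calculate recovery time:

1. Find ERROR event for database-proxy: 2024-08-04T16:10:00
2. Find next SUCCESS event for database-proxy: 2024-08-04T16:11:20
3. Recovery time: 2024-08-04T16:11:20 - 2024-08-04T16:10:00 = 80 seconds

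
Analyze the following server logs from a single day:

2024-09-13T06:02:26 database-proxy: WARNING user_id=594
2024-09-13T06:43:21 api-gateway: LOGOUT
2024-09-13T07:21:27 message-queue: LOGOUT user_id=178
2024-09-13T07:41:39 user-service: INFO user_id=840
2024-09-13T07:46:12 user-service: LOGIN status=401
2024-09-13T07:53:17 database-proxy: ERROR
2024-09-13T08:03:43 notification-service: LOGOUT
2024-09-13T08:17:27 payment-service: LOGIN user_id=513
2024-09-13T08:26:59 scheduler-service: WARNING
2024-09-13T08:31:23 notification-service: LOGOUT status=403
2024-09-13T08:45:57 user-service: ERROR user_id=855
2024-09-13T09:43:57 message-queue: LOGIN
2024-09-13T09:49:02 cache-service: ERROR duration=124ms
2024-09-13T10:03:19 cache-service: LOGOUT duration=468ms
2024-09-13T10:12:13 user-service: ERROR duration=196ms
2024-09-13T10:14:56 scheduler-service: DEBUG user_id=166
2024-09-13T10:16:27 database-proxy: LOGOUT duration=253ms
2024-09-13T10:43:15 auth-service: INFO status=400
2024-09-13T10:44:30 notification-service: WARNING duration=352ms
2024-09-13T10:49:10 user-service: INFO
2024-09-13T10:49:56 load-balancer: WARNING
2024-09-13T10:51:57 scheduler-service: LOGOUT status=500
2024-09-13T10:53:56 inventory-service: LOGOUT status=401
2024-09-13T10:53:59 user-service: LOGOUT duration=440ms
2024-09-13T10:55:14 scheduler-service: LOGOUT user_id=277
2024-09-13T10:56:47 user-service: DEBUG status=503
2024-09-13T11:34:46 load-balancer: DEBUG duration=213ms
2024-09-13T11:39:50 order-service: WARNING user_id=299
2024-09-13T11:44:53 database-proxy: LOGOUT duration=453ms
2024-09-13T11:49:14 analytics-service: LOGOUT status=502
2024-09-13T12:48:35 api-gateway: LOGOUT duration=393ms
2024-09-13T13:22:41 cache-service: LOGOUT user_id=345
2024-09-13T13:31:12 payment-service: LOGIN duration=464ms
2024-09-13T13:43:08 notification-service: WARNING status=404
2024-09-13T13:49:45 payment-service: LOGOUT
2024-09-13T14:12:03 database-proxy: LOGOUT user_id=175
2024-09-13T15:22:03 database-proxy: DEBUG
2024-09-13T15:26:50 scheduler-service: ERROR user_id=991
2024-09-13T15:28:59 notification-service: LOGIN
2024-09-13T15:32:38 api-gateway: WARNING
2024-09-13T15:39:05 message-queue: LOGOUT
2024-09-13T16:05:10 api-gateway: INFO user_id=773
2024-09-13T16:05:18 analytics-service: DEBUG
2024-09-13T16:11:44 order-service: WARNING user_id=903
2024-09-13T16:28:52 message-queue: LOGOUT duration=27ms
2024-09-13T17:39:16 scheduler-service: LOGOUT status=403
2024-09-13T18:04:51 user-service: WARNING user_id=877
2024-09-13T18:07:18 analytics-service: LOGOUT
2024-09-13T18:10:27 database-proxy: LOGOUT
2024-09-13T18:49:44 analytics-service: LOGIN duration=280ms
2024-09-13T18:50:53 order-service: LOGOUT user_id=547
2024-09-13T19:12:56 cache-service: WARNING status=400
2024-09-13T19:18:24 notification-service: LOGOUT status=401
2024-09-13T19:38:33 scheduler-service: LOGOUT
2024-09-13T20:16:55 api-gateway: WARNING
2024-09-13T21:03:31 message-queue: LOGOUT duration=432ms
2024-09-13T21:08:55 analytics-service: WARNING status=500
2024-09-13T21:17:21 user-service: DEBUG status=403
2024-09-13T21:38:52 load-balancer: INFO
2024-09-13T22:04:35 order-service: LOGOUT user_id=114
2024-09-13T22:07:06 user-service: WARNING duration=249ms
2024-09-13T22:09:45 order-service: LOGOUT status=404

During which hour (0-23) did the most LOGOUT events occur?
10

To find the peak hour:

1. Group all LOGOUT events by hour
2. Count events in each hour
3. Find hour with maximum count
4. Peak hour: 10 (with 6 events)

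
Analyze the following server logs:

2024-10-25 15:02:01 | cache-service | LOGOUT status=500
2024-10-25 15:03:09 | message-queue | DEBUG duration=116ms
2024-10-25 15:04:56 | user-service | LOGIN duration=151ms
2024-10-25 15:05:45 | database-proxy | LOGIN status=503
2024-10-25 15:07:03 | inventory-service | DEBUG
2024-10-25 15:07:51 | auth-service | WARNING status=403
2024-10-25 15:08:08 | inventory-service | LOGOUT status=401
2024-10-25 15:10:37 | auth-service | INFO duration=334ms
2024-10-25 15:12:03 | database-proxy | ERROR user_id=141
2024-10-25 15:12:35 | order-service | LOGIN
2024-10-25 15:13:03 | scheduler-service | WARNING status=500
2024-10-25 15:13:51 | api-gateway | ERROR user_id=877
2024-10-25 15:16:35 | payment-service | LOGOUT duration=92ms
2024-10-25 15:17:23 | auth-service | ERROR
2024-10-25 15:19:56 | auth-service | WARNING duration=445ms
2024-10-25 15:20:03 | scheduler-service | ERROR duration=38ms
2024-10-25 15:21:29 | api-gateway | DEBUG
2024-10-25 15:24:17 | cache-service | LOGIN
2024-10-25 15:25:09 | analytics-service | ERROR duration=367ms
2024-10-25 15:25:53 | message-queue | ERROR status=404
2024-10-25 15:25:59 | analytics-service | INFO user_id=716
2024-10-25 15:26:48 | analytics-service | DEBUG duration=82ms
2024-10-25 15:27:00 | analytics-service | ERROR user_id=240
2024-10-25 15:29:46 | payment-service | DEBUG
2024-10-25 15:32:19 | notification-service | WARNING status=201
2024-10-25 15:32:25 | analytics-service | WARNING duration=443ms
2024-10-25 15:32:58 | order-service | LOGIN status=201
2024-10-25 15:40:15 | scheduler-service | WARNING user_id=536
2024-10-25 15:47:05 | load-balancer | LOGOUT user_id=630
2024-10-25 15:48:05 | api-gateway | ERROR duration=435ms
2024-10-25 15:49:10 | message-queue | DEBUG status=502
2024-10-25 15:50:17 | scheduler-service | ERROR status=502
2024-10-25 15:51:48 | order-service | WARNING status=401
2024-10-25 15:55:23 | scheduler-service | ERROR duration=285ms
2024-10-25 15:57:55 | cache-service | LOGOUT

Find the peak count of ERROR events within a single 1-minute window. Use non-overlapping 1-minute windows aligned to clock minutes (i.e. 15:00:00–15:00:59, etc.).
2

To find the burst window:

1. Divide the log period into non-overlapping 1-minute windows starting at 15:00
2. Count ERROR events in each window
3. Find the window with maximum count
4. Maximum events in a window: 2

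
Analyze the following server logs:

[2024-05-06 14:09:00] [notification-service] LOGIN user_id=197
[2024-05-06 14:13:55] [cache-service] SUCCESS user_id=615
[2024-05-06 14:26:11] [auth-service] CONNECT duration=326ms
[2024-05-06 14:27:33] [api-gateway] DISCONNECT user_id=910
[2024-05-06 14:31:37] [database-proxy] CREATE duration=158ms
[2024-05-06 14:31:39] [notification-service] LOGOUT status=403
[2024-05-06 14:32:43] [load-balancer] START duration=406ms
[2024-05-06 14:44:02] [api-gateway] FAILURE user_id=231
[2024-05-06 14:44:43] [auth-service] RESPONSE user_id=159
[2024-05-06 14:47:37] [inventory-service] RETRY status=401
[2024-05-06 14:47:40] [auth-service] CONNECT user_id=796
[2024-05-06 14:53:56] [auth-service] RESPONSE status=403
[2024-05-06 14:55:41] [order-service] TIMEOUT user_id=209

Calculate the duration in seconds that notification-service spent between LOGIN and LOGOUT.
1359

To calculate state duration:

1. Find LOGIN event for notification-service: 2024-05-06 14:09:00
2. Find LOGOUT event for notification-service: 2024-05-06 14:31:39
3. Calculate duration: 2024-05-06 14:31:39 - 2024-05-06 14:09:00 = 1359 seconds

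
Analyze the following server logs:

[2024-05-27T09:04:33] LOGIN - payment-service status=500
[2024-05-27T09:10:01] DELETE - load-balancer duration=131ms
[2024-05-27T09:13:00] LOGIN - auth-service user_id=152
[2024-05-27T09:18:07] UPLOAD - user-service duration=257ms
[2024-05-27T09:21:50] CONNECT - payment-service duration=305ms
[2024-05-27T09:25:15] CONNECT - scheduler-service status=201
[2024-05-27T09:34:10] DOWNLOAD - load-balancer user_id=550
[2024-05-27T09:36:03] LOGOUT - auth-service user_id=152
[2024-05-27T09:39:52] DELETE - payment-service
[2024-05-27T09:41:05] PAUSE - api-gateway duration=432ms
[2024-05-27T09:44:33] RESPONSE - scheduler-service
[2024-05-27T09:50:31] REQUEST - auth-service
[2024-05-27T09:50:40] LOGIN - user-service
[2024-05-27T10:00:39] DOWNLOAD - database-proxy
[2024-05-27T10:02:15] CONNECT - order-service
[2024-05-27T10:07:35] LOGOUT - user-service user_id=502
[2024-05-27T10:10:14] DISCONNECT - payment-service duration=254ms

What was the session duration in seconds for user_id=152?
1383

To calculate session duration:

1. Find LOGIN event for user_id=152: 2024-05-27T09:13:00
2. Find LOGOUT event for user_id=152: 2024-05-27T09:36:03
3. Session duration: 2024-05-27T09:36:03 - 2024-05-27T09:13:00 = 1383 seconds (23 minutes)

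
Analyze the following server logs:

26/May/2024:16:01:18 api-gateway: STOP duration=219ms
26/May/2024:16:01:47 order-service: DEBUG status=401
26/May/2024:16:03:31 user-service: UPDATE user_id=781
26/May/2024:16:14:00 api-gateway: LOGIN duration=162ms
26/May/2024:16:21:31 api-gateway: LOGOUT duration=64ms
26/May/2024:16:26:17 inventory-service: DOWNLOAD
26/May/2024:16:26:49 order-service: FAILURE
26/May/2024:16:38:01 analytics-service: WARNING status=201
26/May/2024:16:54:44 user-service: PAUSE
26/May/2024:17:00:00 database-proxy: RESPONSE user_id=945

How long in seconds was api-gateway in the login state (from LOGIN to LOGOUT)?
451

To calculate state duration:

1. Find LOGIN event for api-gateway: 26/May/2024:16:14:00
2. Find LOGOUT event for api-gateway: 26/May/2024:16:21:31
3. Calculate duration: 26/May/2024:16:21:31 - 26/May/2024:16:14:00 = 451 seconds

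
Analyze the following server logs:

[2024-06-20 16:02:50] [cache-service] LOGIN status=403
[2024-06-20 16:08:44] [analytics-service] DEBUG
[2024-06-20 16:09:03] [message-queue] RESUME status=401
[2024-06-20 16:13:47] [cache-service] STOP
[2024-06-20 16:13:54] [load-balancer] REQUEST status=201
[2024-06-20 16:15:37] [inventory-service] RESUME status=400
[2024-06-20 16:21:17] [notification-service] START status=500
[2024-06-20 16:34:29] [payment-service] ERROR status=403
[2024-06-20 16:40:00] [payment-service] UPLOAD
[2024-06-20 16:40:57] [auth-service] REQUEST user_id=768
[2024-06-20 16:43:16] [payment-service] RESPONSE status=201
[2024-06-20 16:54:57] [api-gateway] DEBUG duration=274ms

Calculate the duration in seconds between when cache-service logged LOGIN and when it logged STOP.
657

To find the time between events:

1. Locate the first LOGIN event for cache-service: 2024-06-20 16:02:50
2. Locate the first STOP event for cache-service: 2024-06-20 16:13:47
3. Calculate the difference: 2024-06-20 16:13:47 - 2024-06-20 16:02:50 = 657 seconds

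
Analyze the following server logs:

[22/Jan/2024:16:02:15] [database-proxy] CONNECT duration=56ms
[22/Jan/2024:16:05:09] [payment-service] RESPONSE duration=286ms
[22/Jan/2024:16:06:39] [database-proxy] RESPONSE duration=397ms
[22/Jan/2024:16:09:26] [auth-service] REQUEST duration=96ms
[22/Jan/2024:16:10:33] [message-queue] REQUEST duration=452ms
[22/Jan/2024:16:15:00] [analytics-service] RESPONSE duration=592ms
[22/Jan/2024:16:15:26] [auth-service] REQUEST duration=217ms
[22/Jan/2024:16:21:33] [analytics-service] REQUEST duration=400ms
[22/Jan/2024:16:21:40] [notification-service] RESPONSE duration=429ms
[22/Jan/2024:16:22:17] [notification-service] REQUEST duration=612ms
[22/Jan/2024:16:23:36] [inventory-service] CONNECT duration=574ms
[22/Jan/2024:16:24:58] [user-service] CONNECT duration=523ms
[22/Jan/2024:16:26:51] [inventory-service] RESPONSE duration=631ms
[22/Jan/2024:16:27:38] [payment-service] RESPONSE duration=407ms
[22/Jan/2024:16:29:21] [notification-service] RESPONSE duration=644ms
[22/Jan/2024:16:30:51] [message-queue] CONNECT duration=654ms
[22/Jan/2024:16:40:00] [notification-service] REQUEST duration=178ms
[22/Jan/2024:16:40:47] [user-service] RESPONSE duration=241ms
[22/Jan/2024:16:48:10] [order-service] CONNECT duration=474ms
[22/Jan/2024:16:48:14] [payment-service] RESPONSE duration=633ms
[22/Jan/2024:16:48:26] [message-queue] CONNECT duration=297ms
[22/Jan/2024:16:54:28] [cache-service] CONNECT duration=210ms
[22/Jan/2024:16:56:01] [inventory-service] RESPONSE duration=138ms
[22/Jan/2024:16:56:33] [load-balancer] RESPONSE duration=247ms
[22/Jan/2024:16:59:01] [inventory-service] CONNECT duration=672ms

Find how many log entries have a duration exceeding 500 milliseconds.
9

To count timeouts:

1. Threshold: 500ms
2. Extract duration from each log entry
3. Count entries where duration > 500
4. Timeout count: 9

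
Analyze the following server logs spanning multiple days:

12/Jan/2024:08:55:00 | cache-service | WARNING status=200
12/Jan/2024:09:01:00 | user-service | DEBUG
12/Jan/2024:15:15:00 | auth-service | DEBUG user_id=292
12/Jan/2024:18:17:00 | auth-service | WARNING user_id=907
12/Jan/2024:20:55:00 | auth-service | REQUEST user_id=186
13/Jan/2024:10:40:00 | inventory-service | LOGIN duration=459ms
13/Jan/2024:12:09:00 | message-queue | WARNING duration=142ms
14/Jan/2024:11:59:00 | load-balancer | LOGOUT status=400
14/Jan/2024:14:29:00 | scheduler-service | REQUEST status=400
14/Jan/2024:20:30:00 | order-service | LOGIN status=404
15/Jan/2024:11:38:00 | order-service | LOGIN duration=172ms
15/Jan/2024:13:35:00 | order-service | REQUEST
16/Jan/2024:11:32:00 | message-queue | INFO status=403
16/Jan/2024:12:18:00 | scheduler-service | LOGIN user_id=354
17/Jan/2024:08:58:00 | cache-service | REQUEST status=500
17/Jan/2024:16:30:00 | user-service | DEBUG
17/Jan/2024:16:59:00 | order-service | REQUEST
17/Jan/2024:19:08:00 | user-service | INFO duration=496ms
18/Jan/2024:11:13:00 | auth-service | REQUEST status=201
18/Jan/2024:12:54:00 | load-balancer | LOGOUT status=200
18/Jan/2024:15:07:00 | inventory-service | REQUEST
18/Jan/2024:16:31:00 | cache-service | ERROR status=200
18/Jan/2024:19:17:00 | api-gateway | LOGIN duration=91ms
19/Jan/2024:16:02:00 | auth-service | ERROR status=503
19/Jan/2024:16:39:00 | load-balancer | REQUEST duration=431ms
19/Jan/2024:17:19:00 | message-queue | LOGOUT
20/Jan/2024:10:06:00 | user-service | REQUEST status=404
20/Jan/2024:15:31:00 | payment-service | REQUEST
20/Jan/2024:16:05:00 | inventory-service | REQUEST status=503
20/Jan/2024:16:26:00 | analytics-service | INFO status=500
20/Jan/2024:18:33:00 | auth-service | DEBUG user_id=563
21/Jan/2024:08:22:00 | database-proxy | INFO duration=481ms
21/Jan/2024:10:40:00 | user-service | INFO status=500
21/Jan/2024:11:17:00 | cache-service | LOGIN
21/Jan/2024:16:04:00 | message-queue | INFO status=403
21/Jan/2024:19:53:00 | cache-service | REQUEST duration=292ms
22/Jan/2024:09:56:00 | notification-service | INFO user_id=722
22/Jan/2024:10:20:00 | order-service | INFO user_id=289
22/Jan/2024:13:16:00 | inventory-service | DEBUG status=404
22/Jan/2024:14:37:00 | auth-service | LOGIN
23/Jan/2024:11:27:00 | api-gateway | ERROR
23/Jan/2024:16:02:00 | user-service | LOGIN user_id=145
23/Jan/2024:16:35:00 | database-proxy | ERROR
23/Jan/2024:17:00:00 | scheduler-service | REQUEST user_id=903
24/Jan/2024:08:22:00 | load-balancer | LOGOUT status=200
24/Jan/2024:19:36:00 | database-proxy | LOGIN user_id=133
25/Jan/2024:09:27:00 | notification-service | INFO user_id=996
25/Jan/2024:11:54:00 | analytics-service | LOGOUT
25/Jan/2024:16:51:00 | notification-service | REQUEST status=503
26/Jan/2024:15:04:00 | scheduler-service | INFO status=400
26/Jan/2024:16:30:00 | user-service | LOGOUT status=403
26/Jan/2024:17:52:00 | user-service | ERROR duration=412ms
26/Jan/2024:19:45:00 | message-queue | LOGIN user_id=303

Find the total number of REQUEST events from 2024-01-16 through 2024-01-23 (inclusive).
10

To filter by date range:

1. Date range: 2024-01-16 through 2024-01-23, both dates inclusive
2. Filter for REQUEST events whose date falls in this range
3. Count matching events: 10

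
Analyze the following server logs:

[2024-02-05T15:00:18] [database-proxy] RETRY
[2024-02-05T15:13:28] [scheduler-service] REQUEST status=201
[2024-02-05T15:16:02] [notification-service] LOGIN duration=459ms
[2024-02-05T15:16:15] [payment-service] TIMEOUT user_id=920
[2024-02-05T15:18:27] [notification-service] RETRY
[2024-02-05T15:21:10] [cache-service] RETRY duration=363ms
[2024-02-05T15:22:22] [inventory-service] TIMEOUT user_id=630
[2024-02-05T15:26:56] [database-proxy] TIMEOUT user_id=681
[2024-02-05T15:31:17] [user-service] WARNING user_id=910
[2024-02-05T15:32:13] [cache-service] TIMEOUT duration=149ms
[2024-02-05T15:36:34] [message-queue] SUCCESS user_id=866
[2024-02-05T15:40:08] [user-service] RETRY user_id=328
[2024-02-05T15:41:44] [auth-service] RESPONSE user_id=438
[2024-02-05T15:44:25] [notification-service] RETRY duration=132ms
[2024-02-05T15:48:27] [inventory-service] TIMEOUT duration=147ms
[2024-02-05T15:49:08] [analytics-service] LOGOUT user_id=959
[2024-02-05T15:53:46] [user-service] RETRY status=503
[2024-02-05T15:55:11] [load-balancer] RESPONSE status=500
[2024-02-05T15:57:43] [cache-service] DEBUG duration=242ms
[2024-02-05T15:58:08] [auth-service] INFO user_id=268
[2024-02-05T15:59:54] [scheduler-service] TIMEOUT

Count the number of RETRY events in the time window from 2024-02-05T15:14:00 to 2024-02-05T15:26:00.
2

To count events in the time window:

1. Window boundaries: 2024-02-05T15:14:00 to 2024-02-05T15:26:00
2. Filter for RETRY events within this window
3. Count matching events: 2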